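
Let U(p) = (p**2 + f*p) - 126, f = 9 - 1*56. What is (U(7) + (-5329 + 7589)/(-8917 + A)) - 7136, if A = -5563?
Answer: -5460521/724 ≈ -7542.2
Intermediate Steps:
f = -47 (f = 9 - 56 = -47)
U(p) = -126 + p**2 - 47*p (U(p) = (p**2 - 47*p) - 126 = -126 + p**2 - 47*p)
(U(7) + (-5329 + 7589)/(-8917 + A)) - 7136 = ((-126 + 7**2 - 47*7) + (-5329 + 7589)/(-8917 - 5563)) - 7136 = ((-126 + 49 - 329) + 2260/(-14480)) - 7136 = (-406 + 2260*(-1/14480)) - 7136 = (-406 - 113/724) - 7136 = -294057/724 - 7136 = -5460521/724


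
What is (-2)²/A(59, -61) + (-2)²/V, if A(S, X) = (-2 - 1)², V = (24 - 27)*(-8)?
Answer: 11/18 ≈ 0.61111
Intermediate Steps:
V = 24 (V = -3*(-8) = 24)
A(S, X) = 9 (A(S, X) = (-3)² = 9)
(-2)²/A(59, -61) + (-2)²/V = (-2)²/9 + (-2)²/24 = 4*(⅑) + 4*(1/24) = 4/9 + ⅙ = 11/18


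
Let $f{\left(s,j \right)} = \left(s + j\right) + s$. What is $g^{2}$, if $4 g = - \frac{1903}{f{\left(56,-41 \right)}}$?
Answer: $\frac{3621409}{80656} \approx 44.899$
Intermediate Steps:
$f{\left(s,j \right)} = j + 2 s$ ($f{\left(s,j \right)} = \left(j + s\right) + s = j + 2 s$)
$g = - \frac{1903}{284}$ ($g = \frac{\left(-1903\right) \frac{1}{-41 + 2 \cdot 56}}{4} = \frac{\left(-1903\right) \frac{1}{-41 + 112}}{4} = \frac{\left(-1903\right) \frac{1}{71}}{4} = \frac{1}{4} \left(- \frac{1903}{71}\right) = - \frac{1903}{284} \approx -6.7007$)
$g^{2} = \left(- \frac{1903}{284}\right)^{2} = \frac{3621409}{80656}$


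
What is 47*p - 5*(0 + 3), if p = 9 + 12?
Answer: 972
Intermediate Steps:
p = 21
47*p - 5*(0 + 3) = 47*21 - 5*(0 + 3) = 987 - 5*3 = 987 - 15 = 972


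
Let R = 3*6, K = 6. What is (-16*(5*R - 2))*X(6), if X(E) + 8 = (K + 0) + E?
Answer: -5632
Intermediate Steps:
R = 18
X(E) = -2 + E (X(E) = -8 + ((6 + 0) + E) = -8 + (6 + E) = -2 + E)
(-16*(5*R - 2))*X(6) = (-16*(5*18 - 2))*(-2 + 6) = -16*(90 - 2)*4 = -16*88*4 = -1408*4 = -5632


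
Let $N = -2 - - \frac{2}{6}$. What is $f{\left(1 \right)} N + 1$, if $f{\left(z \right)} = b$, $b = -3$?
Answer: $6$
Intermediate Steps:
$N = - \frac{5}{3}$ ($N = -2 - \left(-2\right) \frac{1}{6} = -2 - - \frac{1}{3} = -2 + \frac{1}{3} = - \frac{5}{3} \approx -1.6667$)
$f{\left(z \right)} = -3$
$f{\left(1 \right)} N + 1 = \left(-3\right) \left(- \frac{5}{3}\right) + 1 = 5 + 1 = 6$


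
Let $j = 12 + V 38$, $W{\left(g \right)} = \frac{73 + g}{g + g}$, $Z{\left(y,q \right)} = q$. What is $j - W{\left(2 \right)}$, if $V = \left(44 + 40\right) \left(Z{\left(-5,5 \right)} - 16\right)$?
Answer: $- \frac{140475}{4} \approx -35119.0$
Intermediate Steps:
$V = -924$ ($V = \left(44 + 40\right) \left(5 - 16\right) = 84 \left(-11\right) = -924$)
$W{\left(g \right)} = \frac{73 + g}{2 g}$
$j = -35100$ ($j = 12 - 35112 = -35100$)
$j - W{\left(2 \right)} = -35100 - \frac{73 + 2}{2 \cdot 2} = -35100 - \frac{1}{2} \cdot \frac{1}{2} \cdot 75 = -35100 - \frac{75}{4} = - \frac{140475}{4}$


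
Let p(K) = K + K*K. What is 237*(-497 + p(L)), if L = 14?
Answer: -68019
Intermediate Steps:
p(K) = K + K²
237*(-497 + p(L)) = 237*(-497 + 14*(1 + 14)) = 237*(-497 + 14*15) = 237*(-497 + 210) = 237*(-287) = -68019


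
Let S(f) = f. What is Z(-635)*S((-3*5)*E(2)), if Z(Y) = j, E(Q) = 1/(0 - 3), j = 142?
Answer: 710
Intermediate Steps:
E(Q) = -⅓ (E(Q) = 1/(-3) = -⅓)
Z(Y) = 142
Z(-635)*S((-3*5)*E(2)) = 142*(-3*5*(-⅓)) = 142*(-15*(-⅓)) = 142*5 = 710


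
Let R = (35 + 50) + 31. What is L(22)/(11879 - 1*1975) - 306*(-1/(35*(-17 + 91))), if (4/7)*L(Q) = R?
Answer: 1778197/12825680 ≈ 0.13864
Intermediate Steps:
R = 116 (R = 85 + 31 = 116)
L(Q) = 203 (L(Q) = (7/4)*116 = 203)
L(22)/(11879 - 1*1975) - 306*(-1/(35*(-17 + 91))) = 203/(11879 - 1*1975) - 306*(-1/(35*(-17 + 91))) = 203/(11879 - 1975) - 306/((-35*74)) = 203/9904 - 306/(-2590) = 203*(1/9904) - 306*(-1/2590) = 203/9904 + 153/1295 = 1778197/12825680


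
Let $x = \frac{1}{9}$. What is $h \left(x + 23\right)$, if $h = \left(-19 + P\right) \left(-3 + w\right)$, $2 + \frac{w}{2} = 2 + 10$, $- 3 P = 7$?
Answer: $- \frac{226304}{27} \approx -8381.6$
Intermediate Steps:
$P = - \frac{7}{3}$ ($P = \left(- \frac{1}{3}\right) 7 = - \frac{7}{3} \approx -2.3333$)
$w = 20$ ($w = -4 + 2 \left(2 + 10\right) = -4 + 2 \cdot 12 = -4 + 24 = 20$)
$h = - \frac{1088}{3}$ ($h = \left(-19 - \frac{7}{3}\right) \left(-3 + 20\right) = \left(- \frac{64}{3}\right) 17 = - \frac{1088}{3} \approx -362.67$)
$x = \frac{1}{9} \approx 0.11111$
$h \left(x + 23\right) = - \frac{1088 \left(\frac{1}{9} + 23\right)}{3} = \left(- \frac{1088}{3}\right) \frac{208}{9} = - \frac{226304}{27}$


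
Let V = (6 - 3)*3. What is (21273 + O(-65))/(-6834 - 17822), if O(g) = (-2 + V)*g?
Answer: -10409/12328 ≈ -0.84434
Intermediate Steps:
V = 9 (V = 3*3 = 9)
O(g) = 7*g (O(g) = (-2 + 9)*g = 7*g)
(21273 + O(-65))/(-6834 - 17822) = (21273 + 7*(-65))/(-6834 - 17822) = (21273 - 455)/(-24656) = 20818*(-1/24656) = -10409/12328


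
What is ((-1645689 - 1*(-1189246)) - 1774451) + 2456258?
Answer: 225364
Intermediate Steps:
((-1645689 - 1*(-1189246)) - 1774451) + 2456258 = ((-1645689 + 1189246) - 1774451) + 2456258 = (-456443 - 1774451) + 2456258 = -2230894 + 2456258 = 225364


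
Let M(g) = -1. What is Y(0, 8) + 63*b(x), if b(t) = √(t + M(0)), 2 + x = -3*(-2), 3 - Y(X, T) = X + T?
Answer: -5 + 63*√3 ≈ 104.12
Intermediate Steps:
Y(X, T) = 3 - T - X (Y(X, T) = 3 - (X + T) = 3 - (T + X) = 3 + (-T - X) = 3 - T - X)
x = 4 (x = -2 - 3*(-2) = -2 + 6 = 4)
b(t) = √(-1 + t) (b(t) = √(t - 1) = √(-1 + t))
Y(0, 8) + 63*b(x) = (3 - 1*8 - 1*0) + 63*√(-1 + 4) = (3 - 8 + 0) + 63*√3 = -5 + 63*√3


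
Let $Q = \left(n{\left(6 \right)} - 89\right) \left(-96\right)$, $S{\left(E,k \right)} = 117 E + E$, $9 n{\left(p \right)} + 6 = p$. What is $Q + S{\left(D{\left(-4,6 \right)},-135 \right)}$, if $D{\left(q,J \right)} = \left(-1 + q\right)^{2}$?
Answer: $11494$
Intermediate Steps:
$n{\left(p \right)} = - \frac{2}{3} + \frac{p}{9}$
$S{\left(E,k \right)} = 118 E$
$Q = 8544$ ($Q = \left(\left(- \frac{2}{3} + \frac{1}{9} \cdot 6\right) - 89\right) \left(-96\right) = \left(\left(- \frac{2}{3} + \frac{2}{3}\right) - 89\right) \left(-96\right) = \left(0 - 89\right) \left(-96\right) = \left(-89\right) \left(-96\right) = 8544$)
$Q + S{\left(D{\left(-4,6 \right)},-135 \right)} = 8544 + 118 \left(-1 - 4\right)^{2} = 8544 + 118 \left(-5\right)^{2} = 8544 + 118 \cdot 25 = 8544 + 2950 = 11494$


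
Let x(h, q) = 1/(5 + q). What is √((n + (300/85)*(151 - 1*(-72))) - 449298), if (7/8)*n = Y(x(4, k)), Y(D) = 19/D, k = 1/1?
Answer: I*√6349518462/119 ≈ 669.61*I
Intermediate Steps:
k = 1
n = 912/7 (n = 8*(19/(1/(5 + 1)))/7 = 8*(19/(1/6))/7 = 8*(19/(⅙))/7 = 8*(19*6)/7 = (8/7)*114 = 912/7 ≈ 130.29)
√((n + (300/85)*(151 - 1*(-72))) - 449298) = √((912/7 + (300/85)*(151 - 1*(-72))) - 449298) = √((912/7 + (300*(1/85))*(151 + 72)) - 449298) = √((912/7 + (60/17)*223) - 449298) = √((912/7 + 13380/17) - 449298) = √(109164/119 - 449298) = √(-53357298/119) = I*√6349518462/119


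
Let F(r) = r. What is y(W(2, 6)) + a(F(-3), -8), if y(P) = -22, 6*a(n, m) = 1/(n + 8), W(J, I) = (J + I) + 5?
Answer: -659/30 ≈ -21.967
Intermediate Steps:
W(J, I) = 5 + I + J (W(J, I) = (I + J) + 5 = 5 + I + J)
a(n, m) = 1/(6*(8 + n)) (a(n, m) = 1/(6*(n + 8)) = 1/(6*(8 + n)))
y(W(2, 6)) + a(F(-3), -8) = -22 + 1/(6*(8 - 3)) = -22 + (1/6)/5 = -22 + (1/6)*(1/5) = -22 + 1/30 = -659/30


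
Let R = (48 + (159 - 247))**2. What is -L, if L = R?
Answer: -1600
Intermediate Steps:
R = 1600 (R = (48 - 88)**2 = (-40)**2 = 1600)
L = 1600
-L = -1*1600 = -1600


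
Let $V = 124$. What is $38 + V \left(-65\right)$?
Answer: $-8022$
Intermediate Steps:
$38 + V \left(-65\right) = 38 + 124 \left(-65\right) = 38 - 8060 = -8022$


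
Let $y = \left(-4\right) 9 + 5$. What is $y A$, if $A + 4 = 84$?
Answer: $-2480$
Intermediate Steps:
$A = 80$ ($A = -4 + 84 = 80$)
$y = -31$ ($y = -36 + 5 = -31$)
$y A = \left(-31\right) 80 = -2480$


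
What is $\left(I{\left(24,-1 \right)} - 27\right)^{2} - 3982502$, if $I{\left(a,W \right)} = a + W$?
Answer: $-3982486$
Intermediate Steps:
$I{\left(a,W \right)} = W + a$
$\left(I{\left(24,-1 \right)} - 27\right)^{2} - 3982502 = \left(\left(-1 + 24\right) - 27\right)^{2} - 3982502 = \left(23 - 27\right)^{2} - 3982502 = \left(-4\right)^{2} - 3982502 = 16 - 3982502 = -3982486$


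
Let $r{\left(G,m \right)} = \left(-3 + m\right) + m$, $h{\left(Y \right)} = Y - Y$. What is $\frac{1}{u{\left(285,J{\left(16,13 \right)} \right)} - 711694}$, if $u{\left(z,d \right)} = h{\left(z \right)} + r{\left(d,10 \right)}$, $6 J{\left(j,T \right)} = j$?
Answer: $- \frac{1}{711677} \approx -1.4051 \cdot 10^{-6}$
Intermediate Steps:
$J{\left(j,T \right)} = \frac{j}{6}$
$h{\left(Y \right)} = 0$
$r{\left(G,m \right)} = -3 + 2 m$
$u{\left(z,d \right)} = 17$ ($u{\left(z,d \right)} = 0 + \left(-3 + 2 \cdot 10\right) = 0 + \left(-3 + 20\right) = 0 + 17 = 17$)
$\frac{1}{u{\left(285,J{\left(16,13 \right)} \right)} - 711694} = \frac{1}{17 - 711694} = \frac{1}{-711677} = - \frac{1}{711677}$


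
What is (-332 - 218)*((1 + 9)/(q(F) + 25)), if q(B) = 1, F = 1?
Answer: -2750/13 ≈ -211.54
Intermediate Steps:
(-332 - 218)*((1 + 9)/(q(F) + 25)) = (-332 - 218)*((1 + 9)/(1 + 25)) = -5500/26 = -550*5/13 = -2750/13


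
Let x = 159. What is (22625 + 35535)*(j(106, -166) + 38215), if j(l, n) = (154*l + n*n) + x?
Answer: 4783892640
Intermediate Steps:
j(l, n) = 159 + n² + 154*l (j(l, n) = (154*l + n*n) + 159 = (154*l + n²) + 159 = (n² + 154*l) + 159 = 159 + n² + 154*l)
(22625 + 35535)*(j(106, -166) + 38215) = (22625 + 35535)*((159 + (-166)² + 154*106) + 38215) = 58160*((159 + 27556 + 16324) + 38215) = 58160*(44039 + 38215) = 58160*82254 = 4783892640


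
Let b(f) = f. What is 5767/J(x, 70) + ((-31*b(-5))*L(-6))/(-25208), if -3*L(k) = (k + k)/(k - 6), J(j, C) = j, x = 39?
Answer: 145376551/983112 ≈ 147.87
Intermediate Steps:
L(k) = -2*k/(3*(-6 + k)) (L(k) = -(k + k)/(3*(k - 6)) = -2*k/(3*(-6 + k)))
5767/J(x, 70) + ((-31*b(-5))*L(-6))/(-25208) = 5767/39 + ((-31*(-5))*(-2*(-6)/(-18 + 3*(-6))))/(-25208) = 5767*(1/39) + (155*(-2*(-6)/(-18 - 18)))*(-1/25208) = 5767/39 + (155*(-2*(-6)/(-36)))*(-1/25208) = 5767/39 + (155*(-2*(-6)*(-1/36)))*(-1/25208) = 5767/39 + (155*(-1/3))*(-1/25208) = 5767/39 - 155/3*(-1/25208) = 5767/39 + 155/75624 = 145376551/983112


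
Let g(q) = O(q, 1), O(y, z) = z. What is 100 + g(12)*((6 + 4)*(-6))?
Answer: 40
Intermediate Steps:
g(q) = 1
100 + g(12)*((6 + 4)*(-6)) = 100 + 1*((6 + 4)*(-6)) = 100 + 1*(10*(-6)) = 100 + 1*(-60) = 100 - 60 = 40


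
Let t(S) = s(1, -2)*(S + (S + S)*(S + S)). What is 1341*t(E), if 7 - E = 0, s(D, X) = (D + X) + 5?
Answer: 1088892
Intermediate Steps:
s(D, X) = 5 + D + X
E = 7 (E = 7 - 1*0 = 7 + 0 = 7)
t(S) = 4*S + 16*S² (t(S) = (5 + 1 - 2)*(S + (S + S)*(S + S)) = 4*(S + (2*S)*(2*S)) = 4*(S + 4*S²) = 4*S + 16*S²)
1341*t(E) = 1341*(4*7*(1 + 4*7)) = 1341*(4*7*(1 + 28)) = 1341*(4*7*29) = 1341*812 = 1088892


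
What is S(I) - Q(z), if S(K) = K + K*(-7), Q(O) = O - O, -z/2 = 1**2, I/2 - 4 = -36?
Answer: 384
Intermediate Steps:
I = -64 (I = 8 + 2*(-36) = 8 - 72 = -64)
z = -2 (z = -2*1**2 = -2*1 = -2)
Q(O) = 0
S(K) = -6*K (S(K) = K - 7*K = -6*K)
S(I) - Q(z) = -6*(-64) - 1*0 = 384 + 0 = 384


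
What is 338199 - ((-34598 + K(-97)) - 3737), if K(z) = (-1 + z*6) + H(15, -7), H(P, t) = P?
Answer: 377102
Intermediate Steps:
K(z) = 14 + 6*z (K(z) = (-1 + z*6) + 15 = (-1 + 6*z) + 15 = 14 + 6*z)
338199 - ((-34598 + K(-97)) - 3737) = 338199 - ((-34598 + (14 + 6*(-97))) - 3737) = 338199 - ((-34598 + (14 - 582)) - 3737) = 338199 - ((-34598 - 568) - 3737) = 338199 - (-35166 - 3737) = 338199 - 1*(-38903) = 338199 + 38903 = 377102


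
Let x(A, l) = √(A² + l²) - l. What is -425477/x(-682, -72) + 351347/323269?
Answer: 2516638418141/37590042589 - 425477*√117577/232562 ≈ -560.38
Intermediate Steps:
-425477/x(-682, -72) + 351347/323269 = -425477/(√((-682)² + (-72)²) - 1*(-72)) + 351347/323269 = -425477/(√(465124 + 5184) + 72) + 351347*(1/323269) = -425477/(√470308 + 72) + 351347/323269 = -425477/(2*√117577 + 72) + 351347/323269 = -425477/(72 + 2*√117577) + 351347/323269 = 351347/323269 - 425477/(72 + 2*√117577)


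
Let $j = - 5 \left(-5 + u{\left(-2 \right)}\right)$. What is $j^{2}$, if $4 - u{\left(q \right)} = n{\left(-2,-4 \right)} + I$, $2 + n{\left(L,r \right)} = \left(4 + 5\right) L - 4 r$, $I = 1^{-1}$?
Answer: $100$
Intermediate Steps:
$I = 1$
$n{\left(L,r \right)} = -2 - 4 r + 9 L$ ($n{\left(L,r \right)} = -2 + \left(\left(4 + 5\right) L - 4 r\right) = -2 + \left(9 L - 4 r\right) = -2 + \left(- 4 r + 9 L\right) = -2 - 4 r + 9 L$)
$u{\left(q \right)} = 7$ ($u{\left(q \right)} = 4 - \left(\left(-2 - -16 + 9 \left(-2\right)\right) + 1\right) = 4 - \left(\left(-2 + 16 - 18\right) + 1\right) = 4 - \left(-4 + 1\right) = 4 - -3 = 4 + 3 = 7$)
$j = -10$ ($j = - 5 \left(-5 + 7\right) = \left(-5\right) 2 = -10$)
$j^{2} = \left(-10\right)^{2} = 100$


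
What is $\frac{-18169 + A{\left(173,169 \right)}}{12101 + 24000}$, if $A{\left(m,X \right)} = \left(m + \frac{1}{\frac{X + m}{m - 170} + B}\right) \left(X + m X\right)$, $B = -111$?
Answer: $\frac{5078871}{36101} \approx 140.69$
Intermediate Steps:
$A{\left(m,X \right)} = \left(X + X m\right) \left(m + \frac{1}{-111 + \frac{X + m}{-170 + m}}\right)$ ($A{\left(m,X \right)} = \left(m + \frac{1}{\frac{X + m}{m - 170} - 111}\right) \left(X + m X\right) = \left(m + \frac{1}{\frac{X + m}{-170 + m} - 111}\right) \left(X + X m\right) = \left(m + \frac{1}{-111 + \frac{X + m}{-170 + m}}\right) \left(X + X m\right) = \left(X + X m\right) \left(m + \frac{1}{-111 + \frac{X + m}{-170 + m}}\right)$)
$\frac{-18169 + A{\left(173,169 \right)}}{12101 + 24000} = \frac{-18169 + \frac{169 \left(-170 - 110 \cdot 173^{3} + 18701 \cdot 173 + 18761 \cdot 173^{2} + 169 \cdot 173 + 169 \cdot 173^{2}\right)}{18870 + 169 - 19030}}{12101 + 24000} = \frac{-18169 + \frac{169 \left(-170 - 569548870 + 3235273 + 18761 \cdot 29929 + 29237 + 169 \cdot 29929\right)}{18870 + 169 - 19030}}{36101} = \left(-18169 + \frac{169 \left(-170 - 569548870 + 3235273 + 561497969 + 29237 + 5058001\right)}{9}\right) \frac{1}{36101} = \left(-18169 + 169 \cdot \frac{1}{9} \cdot 271440\right) \frac{1}{36101} = \left(-18169 + 5097040\right) \frac{1}{36101} = 5078871 \cdot \frac{1}{36101} = \frac{5078871}{36101}$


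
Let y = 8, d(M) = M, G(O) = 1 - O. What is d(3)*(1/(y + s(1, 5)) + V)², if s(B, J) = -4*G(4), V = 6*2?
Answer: 174243/400 ≈ 435.61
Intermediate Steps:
V = 12
s(B, J) = 12 (s(B, J) = -4*(1 - 1*4) = -4*(1 - 4) = -4*(-3) = 12)
d(3)*(1/(y + s(1, 5)) + V)² = 3*(1/(8 + 12) + 12)² = 3*(1/20 + 12)² = 3*(241/20)² = 3*(58081/400) = 174243/400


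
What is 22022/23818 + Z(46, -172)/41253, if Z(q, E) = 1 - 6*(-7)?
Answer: 454748870/491281977 ≈ 0.92564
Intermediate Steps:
Z(q, E) = 43 (Z(q, E) = 1 + 42 = 43)
22022/23818 + Z(46, -172)/41253 = 22022/23818 + 43/41253 = 22022*(1/23818) + 43*(1/41253) = 11011/11909 + 43/41253 = 454748870/491281977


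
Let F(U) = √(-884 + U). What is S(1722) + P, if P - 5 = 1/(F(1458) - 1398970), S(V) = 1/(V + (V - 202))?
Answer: 15863410064742023/3172486754788446 - √574/1957117060326 ≈ 5.0003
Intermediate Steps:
S(V) = 1/(-202 + 2*V) (S(V) = 1/(V + (-202 + V)) = 1/(-202 + 2*V))
P = 5 + 1/(-1398970 + √574) (P = 5 + 1/(√(-884 + 1458) - 1398970) = 5 + 1/(√574 - 1398970) = 5 + 1/(-1398970 + √574) ≈ 5.0000)
S(1722) + P = 1/(2*(-101 + 1722)) + (4892791951330/978558530163 - √574/1957117060326) = (½)/1621 + (4892791951330/978558530163 - √574/1957117060326) = (½)*(1/1621) + (4892791951330/978558530163 - √574/1957117060326) = 1/3242 + (4892791951330/978558530163 - √574/1957117060326) = 15863410064742023/3172486754788446 - √574/1957117060326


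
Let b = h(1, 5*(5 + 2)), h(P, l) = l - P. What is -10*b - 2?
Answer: -342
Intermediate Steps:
b = 34 (b = 5*(5 + 2) - 1*1 = 5*7 - 1 = 35 - 1 = 34)
-10*b - 2 = -10*34 - 2 = -340 - 2 = -342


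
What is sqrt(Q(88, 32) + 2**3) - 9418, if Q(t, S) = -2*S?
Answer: -9418 + 2*I*sqrt(14) ≈ -9418.0 + 7.4833*I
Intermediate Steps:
sqrt(Q(88, 32) + 2**3) - 9418 = sqrt(-2*32 + 2**3) - 9418 = sqrt(-64 + 8) - 9418 = sqrt(-56) - 9418 = 2*I*sqrt(14) - 9418 = -9418 + 2*I*sqrt(14)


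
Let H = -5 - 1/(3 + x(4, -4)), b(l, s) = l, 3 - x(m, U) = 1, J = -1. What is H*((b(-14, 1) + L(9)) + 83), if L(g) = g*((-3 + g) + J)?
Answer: -2964/5 ≈ -592.80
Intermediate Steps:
x(m, U) = 2 (x(m, U) = 3 - 1*1 = 3 - 1 = 2)
L(g) = g*(-4 + g) (L(g) = g*((-3 + g) - 1) = g*(-4 + g))
H = -26/5 (H = -5 - 1/(3 + 2) = -5 - 1/5 = -26/5 ≈ -5.2000)
H*((b(-14, 1) + L(9)) + 83) = -26*((-14 + 9*(-4 + 9)) + 83)/5 = -26*((-14 + 9*5) + 83)/5 = -26*((-14 + 45) + 83)/5 = -26*(31 + 83)/5 = -26/5*114 = -2964/5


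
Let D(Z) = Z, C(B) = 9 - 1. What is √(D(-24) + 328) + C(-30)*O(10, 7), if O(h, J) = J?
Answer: 56 + 4*√19 ≈ 73.436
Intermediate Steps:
C(B) = 8
√(D(-24) + 328) + C(-30)*O(10, 7) = √(-24 + 328) + 8*7 = √304 + 56 = 4*√19 + 56 = 56 + 4*√19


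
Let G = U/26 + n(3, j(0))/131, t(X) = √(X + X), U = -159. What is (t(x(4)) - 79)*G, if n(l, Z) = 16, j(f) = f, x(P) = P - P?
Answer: 1612627/3406 ≈ 473.47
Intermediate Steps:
x(P) = 0
t(X) = √2*√X (t(X) = √(2*X) = √2*√X)
G = -20413/3406 (G = -159/26 + 16/131 = -20413/3406 ≈ -5.9932)
(t(x(4)) - 79)*G = (√2*√0 - 79)*(-20413/3406) = (√2*0 - 79)*(-20413/3406) = (0 - 79)*(-20413/3406) = -79*(-20413/3406) = 1612627/3406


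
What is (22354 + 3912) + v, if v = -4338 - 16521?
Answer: 5407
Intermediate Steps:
v = -20859
(22354 + 3912) + v = (22354 + 3912) - 20859 = 26266 - 20859 = 5407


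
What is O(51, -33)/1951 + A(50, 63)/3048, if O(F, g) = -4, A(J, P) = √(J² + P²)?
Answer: -4/1951 + √6469/3048 ≈ 0.024338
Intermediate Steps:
O(51, -33)/1951 + A(50, 63)/3048 = -4/1951 + √(50² + 63²)/3048 = -4*1/1951 + √(2500 + 3969)*(1/3048) = -4/1951 + √6469*(1/3048) = -4/1951 + √6469/3048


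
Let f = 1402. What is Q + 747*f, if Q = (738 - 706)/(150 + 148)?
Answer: 156046822/149 ≈ 1.0473e+6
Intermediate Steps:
Q = 16/149 (Q = 32/298 = 32*(1/298) = 16/149 ≈ 0.10738)
Q + 747*f = 16/149 + 747*1402 = 16/149 + 1047294 = 156046822/149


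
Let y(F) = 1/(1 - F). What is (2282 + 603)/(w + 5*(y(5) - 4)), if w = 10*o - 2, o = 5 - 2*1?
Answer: 11540/27 ≈ 427.41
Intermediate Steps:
o = 3 (o = 5 - 2 = 3)
y(F) = 1/(1 - F)
w = 28 (w = 10*3 - 2 = 30 - 2 = 28)
(2282 + 603)/(w + 5*(y(5) - 4)) = (2282 + 603)/(28 + 5*(-1/(-1 + 5) - 4)) = 2885/(28 + 5*(-1/4 - 4)) = 2885/(28 + 5*(-17/4)) = 2885/(28 - 85/4) = 2885/(27/4) = 2885*(4/27) = 11540/27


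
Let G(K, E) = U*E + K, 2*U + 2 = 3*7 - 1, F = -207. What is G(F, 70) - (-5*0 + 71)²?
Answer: -4618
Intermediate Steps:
U = 9 (U = -1 + (3*7 - 1)/2 = -1 + (21 - 1)/2 = -1 + (½)*20 = -1 + 10 = 9)
G(K, E) = K + 9*E (G(K, E) = 9*E + K = K + 9*E)
G(F, 70) - (-5*0 + 71)² = (-207 + 9*70) - (-5*0 + 71)² = (-207 + 630) - (0 + 71)² = 423 - 1*71² = 423 - 1*5041 = 423 - 5041 = -4618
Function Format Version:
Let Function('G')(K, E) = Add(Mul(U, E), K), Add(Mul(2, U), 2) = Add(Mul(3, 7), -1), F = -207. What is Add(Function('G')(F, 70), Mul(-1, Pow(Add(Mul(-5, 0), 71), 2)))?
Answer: -4618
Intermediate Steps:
U = 9 (U = Add(-1, Mul(Rational(1, 2), Add(Mul(3, 7), -1))) = Add(-1, Mul(Rational(1, 2), Add(21, -1))) = Add(-1, Mul(Rational(1, 2), 20)) = Add(-1, 10) = 9)
Function('G')(K, E) = Add(K, Mul(9, E)) (Function('G')(K, E) = Add(Mul(9, E), K) = Add(K, Mul(9, E)))
Add(Function('G')(F, 70), Mul(-1, Pow(Add(Mul(-5, 0), 71), 2))) = Add(Add(-207, Mul(9, 70)), Mul(-1, Pow(Add(Mul(-5, 0), 71), 2))) = Add(Add(-207, 630), Mul(-1, Pow(Add(0, 71), 2))) = Add(423, Mul(-1, Pow(71, 2))) = Add(423, Mul(-1, 5041)) = Add(423, -5041) = -4618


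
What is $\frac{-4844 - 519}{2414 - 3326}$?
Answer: $\frac{5363}{912} \approx 5.8805$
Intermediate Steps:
$\frac{-4844 - 519}{2414 - 3326} = - \frac{5363}{-912} = \left(-5363\right) \left(- \frac{1}{912}\right) = \frac{5363}{912}$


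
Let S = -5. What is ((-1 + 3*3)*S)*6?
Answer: -240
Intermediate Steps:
((-1 + 3*3)*S)*6 = ((-1 + 3*3)*(-5))*6 = ((-1 + 9)*(-5))*6 = (8*(-5))*6 = -40*6 = -240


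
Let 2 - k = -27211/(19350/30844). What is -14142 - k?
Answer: -556491242/9675 ≈ -57519.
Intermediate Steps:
k = 419667392/9675 (k = 2 - (-27211)/(19350/30844) = 2 - (-27211)/(19350*(1/30844)) = 2 - (-27211)/9675/15422 = 2 - (-27211)*15422/9675 = 2 - 1*(-419648042/9675) = 2 + 419648042/9675 = 419667392/9675 ≈ 43377.)
-14142 - k = -14142 - 1*419667392/9675 = -14142 - 419667392/9675 = -556491242/9675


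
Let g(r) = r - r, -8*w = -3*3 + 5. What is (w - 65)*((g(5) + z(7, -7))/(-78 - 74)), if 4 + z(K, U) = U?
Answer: -1419/304 ≈ -4.6678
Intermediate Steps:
w = ½ (w = -(-3*3 + 5)/8 = -(-9 + 5)/8 = -⅛*(-4) = ½ ≈ 0.50000)
z(K, U) = -4 + U
g(r) = 0
(w - 65)*((g(5) + z(7, -7))/(-78 - 74)) = (½ - 65)*((0 + (-4 - 7))/(-78 - 74)) = -129*(0 - 11)/(2*(-152)) = -(-1419)*(-1)/(2*152) = -129/2*11/152 = -1419/304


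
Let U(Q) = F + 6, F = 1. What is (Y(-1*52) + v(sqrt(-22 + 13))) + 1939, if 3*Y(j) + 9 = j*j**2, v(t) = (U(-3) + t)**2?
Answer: -134680/3 + 42*I ≈ -44893.0 + 42.0*I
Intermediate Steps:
U(Q) = 7 (U(Q) = 1 + 6 = 7)
v(t) = (7 + t)**2
Y(j) = -3 + j**3/3 (Y(j) = -3 + (j*j**2)/3 = -3 + j**3/3)
(Y(-1*52) + v(sqrt(-22 + 13))) + 1939 = ((-3 + (-1*52)**3/3) + (7 + sqrt(-22 + 13))**2) + 1939 = ((-3 + (1/3)*(-52)**3) + (7 + sqrt(-9))**2) + 1939 = ((-3 + (1/3)*(-140608)) + (7 + 3*I)**2) + 1939 = ((-3 - 140608/3) + (7 + 3*I)**2) + 1939 = (-140617/3 + (7 + 3*I)**2) + 1939 = -134800/3 + (7 + 3*I)**2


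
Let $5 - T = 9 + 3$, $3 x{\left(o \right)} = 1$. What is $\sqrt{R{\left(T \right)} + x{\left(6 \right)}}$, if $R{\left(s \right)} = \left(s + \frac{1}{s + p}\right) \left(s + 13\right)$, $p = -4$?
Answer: $\frac{i \sqrt{45969}}{33} \approx 6.4971 i$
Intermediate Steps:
$x{\left(o \right)} = \frac{1}{3}$ ($x{\left(o \right)} = \frac{1}{3} \cdot 1 = \frac{1}{3}$)
$T = -7$ ($T = 5 - \left(9 + 3\right) = 5 - 12 = -7$)
$R{\left(s \right)} = \left(13 + s\right) \left(s + \frac{1}{-4 + s}\right)$ ($R{\left(s \right)} = \left(s + \frac{1}{s - 4}\right) \left(s + 13\right) = \left(s + \frac{1}{-4 + s}\right) \left(13 + s\right) = \left(13 + s\right) \left(s + \frac{1}{-4 + s}\right)$)
$\sqrt{R{\left(T \right)} + x{\left(6 \right)}} = \sqrt{\frac{13 + \left(-7\right)^{3} - -357 + 9 \left(-7\right)^{2}}{-4 - 7} + \frac{1}{3}} = \sqrt{\frac{13 - 343 + 357 + 9 \cdot 49}{-11} + \frac{1}{3}} = \sqrt{- \frac{13 - 343 + 357 + 441}{11} + \frac{1}{3}} = \sqrt{\left(- \frac{1}{11}\right) 468 + \frac{1}{3}} = \sqrt{- \frac{468}{11} + \frac{1}{3}} = \sqrt{- \frac{1393}{33}} = \frac{i \sqrt{45969}}{33}$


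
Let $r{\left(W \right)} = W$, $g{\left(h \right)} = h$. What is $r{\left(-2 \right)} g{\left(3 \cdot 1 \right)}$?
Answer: $-6$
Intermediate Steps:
$r{\left(-2 \right)} g{\left(3 \cdot 1 \right)} = - 2 \cdot 3 \cdot 1 = \left(-2\right) 3 = -6$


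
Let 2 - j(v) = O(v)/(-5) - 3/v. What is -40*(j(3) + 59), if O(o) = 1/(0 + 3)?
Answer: -7448/3 ≈ -2482.7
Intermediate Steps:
O(o) = ⅓ (O(o) = 1/3 = ⅓)
j(v) = 31/15 + 3/v (j(v) = 2 - ((⅓)/(-5) - 3/v) = 2 - ((⅓)*(-⅕) - 3/v) = 2 - (-1/15 - 3/v) = 2 + (1/15 + 3/v) = 31/15 + 3/v)
-40*(j(3) + 59) = -40*((31/15 + 3/3) + 59) = -40*((31/15 + 3*(⅓)) + 59) = -40*((31/15 + 1) + 59) = -40*(46/15 + 59) = -40*931/15 = -7448/3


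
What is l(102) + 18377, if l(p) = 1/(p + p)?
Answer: 3748909/204 ≈ 18377.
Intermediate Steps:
l(p) = 1/(2*p)
l(102) + 18377 = (½)/102 + 18377 = (½)*(1/102) + 18377 = 1/204 + 18377 = 3748909/204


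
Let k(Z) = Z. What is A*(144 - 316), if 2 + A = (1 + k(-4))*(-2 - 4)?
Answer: -2752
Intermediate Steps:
A = 16 (A = -2 + (1 - 4)*(-2 - 4) = -2 - 3*(-6) = -2 + 18 = 16)
A*(144 - 316) = 16*(144 - 316) = 16*(-172) = -2752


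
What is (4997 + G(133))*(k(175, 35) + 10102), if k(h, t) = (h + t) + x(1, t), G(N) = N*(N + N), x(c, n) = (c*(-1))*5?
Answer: 416145125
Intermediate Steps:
x(c, n) = -5*c (x(c, n) = -c*5 = -5*c)
G(N) = 2*N**2 (G(N) = N*(2*N) = 2*N**2)
k(h, t) = -5 + h + t (k(h, t) = (h + t) - 5*1 = (h + t) - 5 = -5 + h + t)
(4997 + G(133))*(k(175, 35) + 10102) = (4997 + 2*133**2)*((-5 + 175 + 35) + 10102) = (4997 + 2*17689)*(205 + 10102) = (4997 + 35378)*10307 = 40375*10307 = 416145125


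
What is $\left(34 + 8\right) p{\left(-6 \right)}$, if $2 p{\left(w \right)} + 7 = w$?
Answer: $-273$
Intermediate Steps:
$p{\left(w \right)} = - \frac{7}{2} + \frac{w}{2}$
$\left(34 + 8\right) p{\left(-6 \right)} = \left(34 + 8\right) \left(- \frac{7}{2} + \frac{1}{2} \left(-6\right)\right) = 42 \left(- \frac{7}{2} - 3\right) = 42 \left(- \frac{13}{2}\right) = -273$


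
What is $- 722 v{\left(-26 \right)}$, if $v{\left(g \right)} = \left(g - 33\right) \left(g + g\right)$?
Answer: $-2215096$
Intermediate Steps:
$v{\left(g \right)} = 2 g \left(-33 + g\right)$ ($v{\left(g \right)} = \left(-33 + g\right) 2 g = 2 g \left(-33 + g\right)$)
$- 722 v{\left(-26 \right)} = - 722 \cdot 2 \left(-26\right) \left(-33 - 26\right) = - 722 \cdot 2 \left(-26\right) \left(-59\right) = \left(-722\right) 3068 = -2215096$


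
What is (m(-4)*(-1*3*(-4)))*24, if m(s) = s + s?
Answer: -2304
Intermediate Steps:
m(s) = 2*s
(m(-4)*(-1*3*(-4)))*24 = ((2*(-4))*(-1*3*(-4)))*24 = -(-24)*(-4)*24 = -8*12*24 = -96*24 = -2304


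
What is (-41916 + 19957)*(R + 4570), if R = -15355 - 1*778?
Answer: 253911917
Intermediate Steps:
R = -16133 (R = -15355 - 778 = -16133)
(-41916 + 19957)*(R + 4570) = (-41916 + 19957)*(-16133 + 4570) = -21959*(-11563) = 253911917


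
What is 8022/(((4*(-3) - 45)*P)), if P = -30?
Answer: 1337/285 ≈ 4.6912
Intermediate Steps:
8022/(((4*(-3) - 45)*P)) = 8022/(((4*(-3) - 45)*(-30))) = 8022/(((-12 - 45)*(-30))) = 8022/((-57*(-30))) = 8022/1710 = 8022*(1/1710) = 1337/285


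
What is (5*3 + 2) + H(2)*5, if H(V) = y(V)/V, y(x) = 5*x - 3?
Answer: 69/2 ≈ 34.500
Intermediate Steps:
y(x) = -3 + 5*x
H(V) = (-3 + 5*V)/V
(5*3 + 2) + H(2)*5 = (5*3 + 2) + (5 - 3/2)*5 = (15 + 2) + (5 - 3*½)*5 = 17 + (5 - 3/2)*5 = 17 + (7/2)*5 = 17 + 35/2 = 69/2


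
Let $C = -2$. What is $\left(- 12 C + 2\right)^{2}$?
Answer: $676$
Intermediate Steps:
$\left(- 12 C + 2\right)^{2} = \left(\left(-12\right) \left(-2\right) + 2\right)^{2} = \left(24 + 2\right)^{2} = 26^{2} = 676$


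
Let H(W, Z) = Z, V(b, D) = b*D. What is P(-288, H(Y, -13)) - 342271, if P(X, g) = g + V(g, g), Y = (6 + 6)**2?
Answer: -342115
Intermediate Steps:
Y = 144 (Y = 12**2 = 144)
V(b, D) = D*b
P(X, g) = g + g**2 (P(X, g) = g + g*g = g + g**2)
P(-288, H(Y, -13)) - 342271 = -13*(1 - 13) - 342271 = -13*(-12) - 342271 = 156 - 342271 = -342115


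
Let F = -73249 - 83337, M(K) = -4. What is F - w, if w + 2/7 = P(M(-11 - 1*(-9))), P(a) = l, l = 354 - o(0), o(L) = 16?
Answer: -1098466/7 ≈ -1.5692e+5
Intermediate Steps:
l = 338 (l = 354 - 1*16 = 354 - 16 = 338)
P(a) = 338
F = -156586
w = 2364/7 (w = -2/7 + 338 = 2364/7 ≈ 337.71)
F - w = -156586 - 1*2364/7 = -156586 - 2364/7 = -1098466/7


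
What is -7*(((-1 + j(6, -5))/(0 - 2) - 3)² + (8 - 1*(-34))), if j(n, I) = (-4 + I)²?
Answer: -13237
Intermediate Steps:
-7*(((-1 + j(6, -5))/(0 - 2) - 3)² + (8 - 1*(-34))) = -7*(((-1 + (-4 - 5)²)/(0 - 2) - 3)² + (8 - 1*(-34))) = -7*(((-1 + (-9)²)/(-2) - 3)² + (8 + 34)) = -7*(((-1 + 81)*(-½) - 3)² + 42) = -7*((80*(-½) - 3)² + 42) = -7*((-40 - 3)² + 42) = -7*((-43)² + 42) = -7*(1849 + 42) = -7*1891 = -13237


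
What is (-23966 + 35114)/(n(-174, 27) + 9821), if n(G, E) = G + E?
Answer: 5574/4837 ≈ 1.1524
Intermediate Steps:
n(G, E) = E + G
(-23966 + 35114)/(n(-174, 27) + 9821) = (-23966 + 35114)/((27 - 174) + 9821) = 11148/(-147 + 9821) = 11148/9674 = 11148*(1/9674) = 5574/4837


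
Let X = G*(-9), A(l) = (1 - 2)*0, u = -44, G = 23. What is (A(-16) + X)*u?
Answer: 9108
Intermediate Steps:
A(l) = 0 (A(l) = -1*0 = 0)
X = -207 (X = 23*(-9) = -207)
(A(-16) + X)*u = (0 - 207)*(-44) = -207*(-44) = 9108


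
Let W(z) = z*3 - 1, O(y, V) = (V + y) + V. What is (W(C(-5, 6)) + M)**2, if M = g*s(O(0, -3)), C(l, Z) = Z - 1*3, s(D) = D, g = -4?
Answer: 1024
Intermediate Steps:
O(y, V) = y + 2*V
C(l, Z) = -3 + Z (C(l, Z) = Z - 3 = -3 + Z)
W(z) = -1 + 3*z (W(z) = 3*z - 1 = -1 + 3*z)
M = 24 (M = -4*(0 + 2*(-3)) = -4*(0 - 6) = -4*(-6) = 24)
(W(C(-5, 6)) + M)**2 = ((-1 + 3*(-3 + 6)) + 24)**2 = ((-1 + 3*3) + 24)**2 = ((-1 + 9) + 24)**2 = (8 + 24)**2 = 32**2 = 1024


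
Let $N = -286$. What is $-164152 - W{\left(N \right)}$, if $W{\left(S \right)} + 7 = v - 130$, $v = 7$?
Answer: $-164022$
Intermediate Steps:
$W{\left(S \right)} = -130$ ($W{\left(S \right)} = -7 + \left(7 - 130\right) = -7 - 123 = -130$)
$-164152 - W{\left(N \right)} = -164152 - -130 = -164152 + 130 = -164022$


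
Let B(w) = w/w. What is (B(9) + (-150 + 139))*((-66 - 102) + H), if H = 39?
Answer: 1290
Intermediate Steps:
B(w) = 1
(B(9) + (-150 + 139))*((-66 - 102) + H) = (1 + (-150 + 139))*((-66 - 102) + 39) = (1 - 11)*(-168 + 39) = -10*(-129) = 1290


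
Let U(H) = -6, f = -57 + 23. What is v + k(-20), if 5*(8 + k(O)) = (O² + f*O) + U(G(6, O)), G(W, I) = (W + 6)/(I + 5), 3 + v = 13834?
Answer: 70189/5 ≈ 14038.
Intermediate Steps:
v = 13831 (v = -3 + 13834 = 13831)
G(W, I) = (6 + W)/(5 + I)
f = -34
k(O) = -46/5 - 34*O/5 + O²/5 (k(O) = -8 + ((O² - 34*O) - 6)/5 = -8 + (-6 + O² - 34*O)/5 = -8 + (-6/5 - 34*O/5 + O²/5) = -46/5 - 34*O/5 + O²/5)
v + k(-20) = 13831 + (-46/5 - 34/5*(-20) + (⅕)*(-20)²) = 13831 + (-46/5 + 136 + (⅕)*400) = 13831 + (-46/5 + 136 + 80) = 13831 + 1034/5 = 70189/5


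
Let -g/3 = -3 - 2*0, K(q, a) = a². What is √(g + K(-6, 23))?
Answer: √538 ≈ 23.195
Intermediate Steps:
g = 9 (g = -3*(-3 - 2*0) = -3*(-3 + 0) = -3*(-3) = 9)
√(g + K(-6, 23)) = √(9 + 23²) = √(9 + 529) = √538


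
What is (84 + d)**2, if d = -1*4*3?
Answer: 5184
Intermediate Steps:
d = -12 (d = -4*3 = -12)
(84 + d)**2 = (84 - 12)**2 = 72**2 = 5184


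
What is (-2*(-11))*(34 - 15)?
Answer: 418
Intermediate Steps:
(-2*(-11))*(34 - 15) = 22*19 = 418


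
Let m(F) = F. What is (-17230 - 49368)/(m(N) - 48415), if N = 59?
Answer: 4757/3454 ≈ 1.3772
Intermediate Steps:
(-17230 - 49368)/(m(N) - 48415) = (-17230 - 49368)/(59 - 48415) = -66598/(-48356) = -66598*(-1/48356) = 4757/3454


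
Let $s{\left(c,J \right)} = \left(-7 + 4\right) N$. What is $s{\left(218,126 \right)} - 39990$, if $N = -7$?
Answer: $-39969$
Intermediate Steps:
$s{\left(c,J \right)} = 21$ ($s{\left(c,J \right)} = \left(-7 + 4\right) \left(-7\right) = \left(-3\right) \left(-7\right) = 21$)
$s{\left(218,126 \right)} - 39990 = 21 - 39990 = -39969$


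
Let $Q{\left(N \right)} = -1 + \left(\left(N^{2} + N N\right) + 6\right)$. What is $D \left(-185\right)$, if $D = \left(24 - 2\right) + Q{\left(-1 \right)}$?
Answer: $-5365$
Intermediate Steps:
$Q{\left(N \right)} = 5 + 2 N^{2}$ ($Q{\left(N \right)} = -1 + \left(\left(N^{2} + N^{2}\right) + 6\right) = -1 + \left(2 N^{2} + 6\right) = -1 + \left(6 + 2 N^{2}\right) = 5 + 2 N^{2}$)
$D = 29$ ($D = \left(24 - 2\right) + \left(5 + 2 \left(-1\right)^{2}\right) = 22 + \left(5 + 2 \cdot 1\right) = 22 + \left(5 + 2\right) = 22 + 7 = 29$)
$D \left(-185\right) = 29 \left(-185\right) = -5365$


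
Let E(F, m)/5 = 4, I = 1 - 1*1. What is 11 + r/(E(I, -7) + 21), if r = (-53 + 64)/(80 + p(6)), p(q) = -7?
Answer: 32934/2993 ≈ 11.004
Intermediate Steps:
I = 0 (I = 1 - 1 = 0)
E(F, m) = 20 (E(F, m) = 5*4 = 20)
r = 11/73 (r = (-53 + 64)/(80 - 7) = 11/73 ≈ 0.15068)
11 + r/(E(I, -7) + 21) = 11 + (11/73)/(20 + 21) = 11 + (11/73)/41 = 11 + (1/41)*(11/73) = 11 + 11/2993 = 32934/2993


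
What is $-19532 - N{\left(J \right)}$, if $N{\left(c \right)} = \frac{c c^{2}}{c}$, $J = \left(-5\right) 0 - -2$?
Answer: $-19536$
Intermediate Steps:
$J = 2$ ($J = 0 + \left(-1 + 3\right) = 0 + 2 = 2$)
$N{\left(c \right)} = c^{2}$ ($N{\left(c \right)} = \frac{c^{3}}{c} = c^{2}$)
$-19532 - N{\left(J \right)} = -19532 - 2^{2} = -19532 - 4 = -19536$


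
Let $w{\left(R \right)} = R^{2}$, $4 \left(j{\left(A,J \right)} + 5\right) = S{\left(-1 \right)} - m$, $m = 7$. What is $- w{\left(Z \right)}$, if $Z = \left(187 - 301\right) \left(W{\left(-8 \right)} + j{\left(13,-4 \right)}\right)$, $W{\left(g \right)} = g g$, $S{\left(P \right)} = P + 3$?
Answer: $- \frac{173369889}{4} \approx -4.3342 \cdot 10^{7}$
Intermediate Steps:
$S{\left(P \right)} = 3 + P$
$W{\left(g \right)} = g^{2}$
$j{\left(A,J \right)} = - \frac{25}{4}$ ($j{\left(A,J \right)} = -5 + \frac{\left(3 - 1\right) - 7}{4} = -5 + \frac{2 - 7}{4} = -5 + \frac{1}{4} \left(-5\right) = -5 - \frac{5}{4} = - \frac{25}{4}$)
$Z = - \frac{13167}{2}$ ($Z = \left(187 - 301\right) \left(\left(-8\right)^{2} - \frac{25}{4}\right) = - 114 \left(64 - \frac{25}{4}\right) = \left(-114\right) \frac{231}{4} = - \frac{13167}{2} \approx -6583.5$)
$- w{\left(Z \right)} = - \left(- \frac{13167}{2}\right)^{2} = \left(-1\right) \frac{173369889}{4} = - \frac{173369889}{4}$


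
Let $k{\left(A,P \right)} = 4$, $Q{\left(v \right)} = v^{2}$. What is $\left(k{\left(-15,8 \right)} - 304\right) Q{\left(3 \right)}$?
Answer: $-2700$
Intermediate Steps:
$\left(k{\left(-15,8 \right)} - 304\right) Q{\left(3 \right)} = \left(4 - 304\right) 3^{2} = \left(-300\right) 9 = -2700$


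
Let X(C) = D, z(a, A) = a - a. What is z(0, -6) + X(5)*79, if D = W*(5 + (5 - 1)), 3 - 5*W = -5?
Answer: 5688/5 ≈ 1137.6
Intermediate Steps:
W = 8/5 (W = ⅗ - ⅕*(-5) = ⅗ + 1 = 8/5 ≈ 1.6000)
z(a, A) = 0
D = 72/5 (D = 8*(5 + (5 - 1))/5 = 8*(5 + 4)/5 = (8/5)*9 = 72/5 ≈ 14.400)
X(C) = 72/5
z(0, -6) + X(5)*79 = 0 + (72/5)*79 = 0 + 5688/5 = 5688/5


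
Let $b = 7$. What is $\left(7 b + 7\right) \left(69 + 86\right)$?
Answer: $8680$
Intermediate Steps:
$\left(7 b + 7\right) \left(69 + 86\right) = \left(7 \cdot 7 + 7\right) \left(69 + 86\right) = \left(49 + 7\right) 155 = 56 \cdot 155 = 8680$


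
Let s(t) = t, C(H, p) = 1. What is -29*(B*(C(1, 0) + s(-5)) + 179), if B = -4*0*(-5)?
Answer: -5191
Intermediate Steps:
B = 0 (B = 0*(-5) = 0)
-29*(B*(C(1, 0) + s(-5)) + 179) = -29*(0*(1 - 5) + 179) = -29*(0*(-4) + 179) = -29*(0 + 179) = -29*179 = -5191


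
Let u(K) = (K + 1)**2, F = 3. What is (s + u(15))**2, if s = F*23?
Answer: 105625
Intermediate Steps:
u(K) = (1 + K)**2
s = 69 (s = 3*23 = 69)
(s + u(15))**2 = (69 + (1 + 15)**2)**2 = (69 + 16**2)**2 = (69 + 256)**2 = 325**2 = 105625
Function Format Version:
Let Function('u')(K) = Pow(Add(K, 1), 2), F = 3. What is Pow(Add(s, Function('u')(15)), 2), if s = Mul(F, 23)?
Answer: 105625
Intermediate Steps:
Function('u')(K) = Pow(Add(1, K), 2)
s = 69 (s = Mul(3, 23) = 69)
Pow(Add(s, Function('u')(15)), 2) = Pow(Add(69, Pow(Add(1, 15), 2)), 2) = Pow(Add(69, Pow(16, 2)), 2) = Pow(Add(69, 256), 2) = Pow(325, 2) = 105625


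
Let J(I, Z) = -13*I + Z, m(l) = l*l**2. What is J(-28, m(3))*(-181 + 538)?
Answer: 139587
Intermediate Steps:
m(l) = l**3
J(I, Z) = Z - 13*I
J(-28, m(3))*(-181 + 538) = (3**3 - 13*(-28))*(-181 + 538) = (27 + 364)*357 = 391*357 = 139587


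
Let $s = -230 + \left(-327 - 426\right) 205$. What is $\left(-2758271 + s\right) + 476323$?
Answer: $-2436543$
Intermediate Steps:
$s = -154595$ ($s = -230 + \left(-327 - 426\right) 205 = -230 - 154365 = -154595$)
$\left(-2758271 + s\right) + 476323 = \left(-2758271 - 154595\right) + 476323 = -2912866 + 476323 = -2436543$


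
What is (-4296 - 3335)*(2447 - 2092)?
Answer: -2709005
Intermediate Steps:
(-4296 - 3335)*(2447 - 2092) = -7631*355 = -2709005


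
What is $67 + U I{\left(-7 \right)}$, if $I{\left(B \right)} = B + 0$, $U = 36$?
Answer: $-185$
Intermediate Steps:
$I{\left(B \right)} = B$
$67 + U I{\left(-7 \right)} = 67 + 36 \left(-7\right) = 67 - 252 = -185$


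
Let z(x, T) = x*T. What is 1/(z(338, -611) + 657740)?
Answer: 1/451222 ≈ 2.2162e-6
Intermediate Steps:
z(x, T) = T*x
1/(z(338, -611) + 657740) = 1/(-611*338 + 657740) = 1/(-206518 + 657740) = 1/451222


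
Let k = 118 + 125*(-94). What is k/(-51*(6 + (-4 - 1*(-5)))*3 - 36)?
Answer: 11632/1107 ≈ 10.508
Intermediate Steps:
k = -11632 (k = 118 - 11750 = -11632)
k/(-51*(6 + (-4 - 1*(-5)))*3 - 36) = -11632/(-51*(6 + (-4 - 1*(-5)))*3 - 36) = -11632/(-51*(6 + (-4 + 5))*3 - 36) = -11632/(-51*(6 + 1)*3 - 36) = -11632/(-357*3 - 36) = -11632/(-51*21 - 36) = -11632/(-1071 - 36) = -11632/(-1107) = -11632*(-1/1107) = 11632/1107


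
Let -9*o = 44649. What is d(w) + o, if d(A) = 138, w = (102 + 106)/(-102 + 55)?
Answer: -4823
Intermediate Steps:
w = -208/47 (w = 208/(-47) = 208*(-1/47) = -208/47 ≈ -4.4255)
o = -4961 (o = -1/9*44649 = -4961)
d(w) + o = 138 - 4961 = -4823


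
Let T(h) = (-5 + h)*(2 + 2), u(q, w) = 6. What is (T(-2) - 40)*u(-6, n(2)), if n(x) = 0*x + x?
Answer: -408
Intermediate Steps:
n(x) = x (n(x) = 0 + x = x)
T(h) = -20 + 4*h (T(h) = (-5 + h)*4 = -20 + 4*h)
(T(-2) - 40)*u(-6, n(2)) = ((-20 + 4*(-2)) - 40)*6 = ((-20 - 8) - 40)*6 = (-28 - 40)*6 = -68*6 = -408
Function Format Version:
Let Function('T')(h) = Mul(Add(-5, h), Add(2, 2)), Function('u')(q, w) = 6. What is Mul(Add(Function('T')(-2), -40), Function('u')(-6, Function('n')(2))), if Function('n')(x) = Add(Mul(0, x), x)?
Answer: -408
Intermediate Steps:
Function('n')(x) = x (Function('n')(x) = Add(0, x) = x)
Function('T')(h) = Add(-20, Mul(4, h)) (Function('T')(h) = Mul(Add(-5, h), 4) = Add(-20, Mul(4, h)))
Mul(Add(Function('T')(-2), -40), Function('u')(-6, Function('n')(2))) = Mul(Add(Add(-20, Mul(4, -2)), -40), 6) = Mul(Add(Add(-20, -8), -40), 6) = Mul(Add(-28, -40), 6) = Mul(-68, 6) = -408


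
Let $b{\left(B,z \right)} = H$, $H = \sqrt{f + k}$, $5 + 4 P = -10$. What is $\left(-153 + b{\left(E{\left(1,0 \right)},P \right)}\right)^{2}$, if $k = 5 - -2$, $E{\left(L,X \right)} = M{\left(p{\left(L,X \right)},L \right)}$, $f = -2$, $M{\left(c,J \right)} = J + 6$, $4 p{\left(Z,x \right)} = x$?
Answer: $\left(153 - \sqrt{5}\right)^{2} \approx 22730.0$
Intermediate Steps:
$p{\left(Z,x \right)} = \frac{x}{4}$
$M{\left(c,J \right)} = 6 + J$
$E{\left(L,X \right)} = 6 + L$
$P = - \frac{15}{4}$ ($P = - \frac{5}{4} + \frac{1}{4} \left(-10\right) = - \frac{5}{4} - \frac{5}{2} = - \frac{15}{4} \approx -3.75$)
$k = 7$ ($k = 5 + 2 = 7$)
$H = \sqrt{5}$ ($H = \sqrt{-2 + 7} = \sqrt{5} \approx 2.2361$)
$b{\left(B,z \right)} = \sqrt{5}$
$\left(-153 + b{\left(E{\left(1,0 \right)},P \right)}\right)^{2} = \left(-153 + \sqrt{5}\right)^{2}$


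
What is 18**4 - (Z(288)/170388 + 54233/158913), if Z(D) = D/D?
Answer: 105274521480401/1002846972 ≈ 1.0498e+5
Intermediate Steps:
Z(D) = 1
18**4 - (Z(288)/170388 + 54233/158913) = 18**4 - (1/170388 + 54233/158913) = 104976 - (1*(1/170388) + 54233*(1/158913)) = 104976 - (1/170388 + 54233/158913) = 104976 - 1*342252271/1002846972 = 104976 - 342252271/1002846972 = 105274521480401/1002846972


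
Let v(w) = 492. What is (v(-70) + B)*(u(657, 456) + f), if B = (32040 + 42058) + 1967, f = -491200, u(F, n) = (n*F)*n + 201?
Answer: 10421164912821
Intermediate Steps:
u(F, n) = 201 + F*n**2 (u(F, n) = (F*n)*n + 201 = F*n**2 + 201 = 201 + F*n**2)
B = 76065 (B = 74098 + 1967 = 76065)
(v(-70) + B)*(u(657, 456) + f) = (492 + 76065)*((201 + 657*456**2) - 491200) = 76557*((201 + 657*207936) - 491200) = 76557*((201 + 136613952) - 491200) = 76557*(136614153 - 491200) = 76557*136122953 = 10421164912821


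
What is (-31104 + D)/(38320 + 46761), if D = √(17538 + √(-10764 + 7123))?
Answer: -31104/85081 + √(17538 + I*√3641)/85081 ≈ -0.36402 + 2.6777e-6*I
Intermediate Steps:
D = √(17538 + I*√3641) (D = √(17538 + √(-3641)) = √(17538 + I*√3641) ≈ 132.43 + 0.228*I)
(-31104 + D)/(38320 + 46761) = (-31104 + √(17538 + I*√3641))/(38320 + 46761) = (-31104 + √(17538 + I*√3641))/85081 = (-31104 + √(17538 + I*√3641))*(1/85081) = -31104/85081 + √(17538 + I*√3641)/85081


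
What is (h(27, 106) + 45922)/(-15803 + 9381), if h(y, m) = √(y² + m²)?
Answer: -22961/3211 - √11965/6422 ≈ -7.1678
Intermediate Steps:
h(y, m) = √(m² + y²)
(h(27, 106) + 45922)/(-15803 + 9381) = (√(106² + 27²) + 45922)/(-15803 + 9381) = (√(11236 + 729) + 45922)/(-6422) = (√11965 + 45922)*(-1/6422) = (45922 + √11965)*(-1/6422) = -22961/3211 - √11965/6422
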